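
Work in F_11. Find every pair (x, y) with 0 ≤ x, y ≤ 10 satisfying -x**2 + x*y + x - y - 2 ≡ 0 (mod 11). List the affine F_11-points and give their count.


Affine F_11-points: {(0, 9), (2, 4), (3, 4), (4, 1), (5, 0), (6, 2), (7, 0), (8, 2), (9, 1), (10, 9)}; count = 10.

For each of the 121 pairs (x, y) ∈ F_11², evaluate f(x, y) mod 11. Record the zeros.
  x = 0: [0↦9, 1↦8, 2↦7, 3↦6, 4↦5, 5↦4, 6↦3, 7↦2, 8↦1, 9↦0, 10↦10]  zeros at y ∈ {9}
  x = 1: [0↦9, 1↦9, 2↦9, 3↦9, 4↦9, 5↦9, 6↦9, 7↦9, 8↦9, 9↦9, 10↦9]  zeros at y ∈ ∅
  x = 2: [0↦7, 1↦8, 2↦9, 3↦10, 4↦0, 5↦1, 6↦2, 7↦3, 8↦4, 9↦5, 10↦6]  zeros at y ∈ {4}
  x = 3: [0↦3, 1↦5, 2↦7, 3↦9, 4↦0, 5↦2, 6↦4, 7↦6, 8↦8, 9↦10, 10↦1]  zeros at y ∈ {4}
  x = 4: [0↦8, 1↦0, 2↦3, 3↦6, 4↦9, 5↦1, 6↦4, 7↦7, 8↦10, 9↦2, 10↦5]  zeros at y ∈ {1}
  x = 5: [0↦0, 1↦4, 2↦8, 3↦1, 4↦5, 5↦9, 6↦2, 7↦6, 8↦10, 9↦3, 10↦7]  zeros at y ∈ {0}
  x = 6: [0↦1, 1↦6, 2↦0, 3↦5, 4↦10, 5↦4, 6↦9, 7↦3, 8↦8, 9↦2, 10↦7]  zeros at y ∈ {2}
  x = 7: [0↦0, 1↦6, 2↦1, 3↦7, 4↦2, 5↦8, 6↦3, 7↦9, 8↦4, 9↦10, 10↦5]  zeros at y ∈ {0}
  x = 8: [0↦8, 1↦4, 2↦0, 3↦7, 4↦3, 5↦10, 6↦6, 7↦2, 8↦9, 9↦5, 10↦1]  zeros at y ∈ {2}
  x = 9: [0↦3, 1↦0, 2↦8, 3↦5, 4↦2, 5↦10, 6↦7, 7↦4, 8↦1, 9↦9, 10↦6]  zeros at y ∈ {1}
  x = 10: [0↦7, 1↦5, 2↦3, 3↦1, 4↦10, 5↦8, 6↦6, 7↦4, 8↦2, 9↦0, 10↦9]  zeros at y ∈ {9}
Collecting zeros: affine points = {(0, 9), (2, 4), (3, 4), (4, 1), (5, 0), (6, 2), (7, 0), (8, 2), (9, 1), (10, 9)}.
Total count |C(F_11)_aff| = 10.


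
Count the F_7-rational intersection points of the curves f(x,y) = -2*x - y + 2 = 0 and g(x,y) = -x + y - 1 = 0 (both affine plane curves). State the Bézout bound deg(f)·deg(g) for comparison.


Common zeros: {(5, 6)}; count = 1; Bézout bound = 1.

deg(f) = 1, deg(g) = 1, so Bézout bound = 1.
Scan x ∈ F_7. For each x, list the y ∈ F_7 with f(x, y) ≡ 0 and those with g(x, y) ≡ 0 (mod 7); the common zeros in that column are the intersection.
  x = 0: f ≡ 0 at y ∈ {2}; g ≡ 0 at y ∈ {1}; common: ∅.
  x = 1: f ≡ 0 at y ∈ {0}; g ≡ 0 at y ∈ {2}; common: ∅.
  x = 2: f ≡ 0 at y ∈ {5}; g ≡ 0 at y ∈ {3}; common: ∅.
  x = 3: f ≡ 0 at y ∈ {3}; g ≡ 0 at y ∈ {4}; common: ∅.
  x = 4: f ≡ 0 at y ∈ {1}; g ≡ 0 at y ∈ {5}; common: ∅.
  x = 5: f ≡ 0 at y ∈ {6}; g ≡ 0 at y ∈ {6}; common: {6}.
  x = 6: f ≡ 0 at y ∈ {4}; g ≡ 0 at y ∈ {0}; common: ∅.
Collecting: common zeros = {(5, 6)}, so the count is 1.
Comparison with the Bézout bound: 1 ≤ 1 = deg(f)·deg(g), as expected for curves with no common component (the bound is attained).


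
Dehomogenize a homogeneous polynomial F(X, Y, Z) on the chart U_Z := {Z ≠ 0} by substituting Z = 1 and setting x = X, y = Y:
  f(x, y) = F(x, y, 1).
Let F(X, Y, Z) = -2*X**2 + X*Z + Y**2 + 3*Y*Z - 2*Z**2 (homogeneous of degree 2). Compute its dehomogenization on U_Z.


f(x, y) = -2*x**2 + x + y**2 + 3*y - 2

On U_Z we set Z = 1. Each monomial c·X^i·Y^j·Z^k in F becomes c·x^i·y^j·1^k = c·x^i·y^j.
Substituting Z = 1: F(X, Y, 1) = -2*x**2 + x + y**2 + 3*y - 2.
Note: deg(f) ≤ deg(F) = 2; strict inequality happens when F is divisible by Z (lost terms).


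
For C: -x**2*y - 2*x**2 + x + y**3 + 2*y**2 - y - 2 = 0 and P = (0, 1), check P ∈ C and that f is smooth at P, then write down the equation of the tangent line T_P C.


Tangent line at P: x + 6*y - 6 = 0.

Step 1: f(0, 1) = 0, so P lies on C.
Step 2: partial derivatives
  f_x(x, y) = -2*x*y - 4*x + 1, f_y(x, y) = -x**2 + 3*y**2 + 4*y - 1.
  f_x(P) = 1, f_y(P) = 6 (gradient nonzero, so P is smooth).
Step 3: tangent line at P: 1·(x − 0) + 6·(y − 1) = 0.
Expanding: x + 6*y - 6 = 0.


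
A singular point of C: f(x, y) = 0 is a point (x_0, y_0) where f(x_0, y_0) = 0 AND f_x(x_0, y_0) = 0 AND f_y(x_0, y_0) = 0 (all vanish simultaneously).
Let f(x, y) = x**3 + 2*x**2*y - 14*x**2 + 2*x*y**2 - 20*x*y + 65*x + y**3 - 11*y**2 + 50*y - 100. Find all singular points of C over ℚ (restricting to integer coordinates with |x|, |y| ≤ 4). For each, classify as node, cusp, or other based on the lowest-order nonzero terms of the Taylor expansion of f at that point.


Singular points: {(3, 2)}; classification: node.

Compute partial derivatives:
  f_x = 3*x**2 + 4*x*y - 28*x + 2*y**2 - 20*y + 65.
  f_y = 2*x**2 + 4*x*y - 20*x + 3*y**2 - 22*y + 50.
Scan x_0 ∈ {−4, ..., 4}. For each x_0, f_y(x_0, y) is a polynomial in y; find its integer roots y ∈ {−4, ..., 4}, then test f_x and f at those candidates.
  x = -4: f_y(-4, y) = 3*y**2 - 38*y + 162; no integer root y with |y| ≤ 4.
  x = -3: f_y(-3, y) = 3*y**2 - 34*y + 128; no integer root y with |y| ≤ 4.
  x = -2: f_y(-2, y) = 3*y**2 - 30*y + 98; no integer root y with |y| ≤ 4.
  x = -1: f_y(-1, y) = 3*y**2 - 26*y + 72; no integer root y with |y| ≤ 4.
  x = 0: f_y(0, y) = 3*y**2 - 22*y + 50; no integer root y with |y| ≤ 4.
  x = 1: f_y(1, y) = 3*y**2 - 18*y + 32; no integer root y with |y| ≤ 4.
  x = 2: f_y(2, y) = 3*y**2 - 14*y + 18; no integer root y with |y| ≤ 4.
  x = 3: f_y(3, y) = 3*y**2 - 10*y + 8; vanishes at y ∈ {2}. (3, 2): f_x = 0, f = 0 — SINGULAR.
  x = 4: f_y(4, y) = 3*y**2 - 6*y + 2; no integer root y with |y| ≤ 4.
Only singular point on the grid: (3, 2).
Classify: substitute x = 3 + u, y = 2 + v and expand: f = u**3 + 2*u**2*v - u**2 + 2*u*v**2 + v**3 + v**2.
No constant or linear terms (consistent with a singular point). Quadratic part: -u**2 + v**2. Cubic part: u**3 + 2*u**2*v + 2*u*v**2 + v**3.
The quadratic part v**2 - u**2 = (v − u)(v + u) splits into two distinct linear factors, so there are two distinct tangent lines y − 2 = ±(x − 3) — this is a node (ordinary double point).
Classification: node.


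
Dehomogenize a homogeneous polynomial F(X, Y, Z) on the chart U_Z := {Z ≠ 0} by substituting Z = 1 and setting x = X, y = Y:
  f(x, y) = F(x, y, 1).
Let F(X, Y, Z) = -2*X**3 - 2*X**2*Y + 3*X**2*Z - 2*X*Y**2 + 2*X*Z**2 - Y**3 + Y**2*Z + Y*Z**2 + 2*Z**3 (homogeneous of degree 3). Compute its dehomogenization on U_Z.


f(x, y) = -2*x**3 - 2*x**2*y + 3*x**2 - 2*x*y**2 + 2*x - y**3 + y**2 + y + 2

On U_Z we set Z = 1. Each monomial c·X^i·Y^j·Z^k in F becomes c·x^i·y^j·1^k = c·x^i·y^j.
Substituting Z = 1: F(X, Y, 1) = -2*x**3 - 2*x**2*y + 3*x**2 - 2*x*y**2 + 2*x - y**3 + y**2 + y + 2.
Note: deg(f) ≤ deg(F) = 3; strict inequality happens when F is divisible by Z (lost terms).


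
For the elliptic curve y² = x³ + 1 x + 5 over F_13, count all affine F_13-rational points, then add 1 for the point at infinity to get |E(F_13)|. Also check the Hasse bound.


Affine points = {(3, 3), (3, 10), (7, 2), (7, 11), (10, 1), (10, 12), (12, 4), (12, 9)}; affine count = 8; |E(F_13)| = 9.

Discriminant check: Δ ∝ 4a³ + 27b² = 4·1³ + 27·5² = 4·1 + 27·25 ≡ 3 (mod 13). Nonzero ⇒ E is nonsingular.
For each x ∈ F_13, compute rhs = x³ + 1·x + 5 mod 13, then count y ∈ F_13 with y² ≡ rhs.
  x = 0: rhs = 5, matching y values: none (0 points).
  x = 1: rhs = 7, matching y values: none (0 points).
  x = 2: rhs = 2, matching y values: none (0 points).
  x = 3: rhs = 9, matching y values: 3, 10 (2 points).
  x = 4: rhs = 8, matching y values: none (0 points).
  x = 5: rhs = 5, matching y values: none (0 points).
  x = 6: rhs = 6, matching y values: none (0 points).
  x = 7: rhs = 4, matching y values: 2, 11 (2 points).
  x = 8: rhs = 5, matching y values: none (0 points).
  x = 9: rhs = 2, matching y values: none (0 points).
  x = 10: rhs = 1, matching y values: 1, 12 (2 points).
  x = 11: rhs = 8, matching y values: none (0 points).
  x = 12: rhs = 3, matching y values: 4, 9 (2 points).
Total affine count: 8.
Full point count |E(F_13)| = 8 + 1 = 9.
Hasse bound: |9 − (13+1)| = |-5| = 5 ≤ 2√13 ≈ 7.2111 ✓.


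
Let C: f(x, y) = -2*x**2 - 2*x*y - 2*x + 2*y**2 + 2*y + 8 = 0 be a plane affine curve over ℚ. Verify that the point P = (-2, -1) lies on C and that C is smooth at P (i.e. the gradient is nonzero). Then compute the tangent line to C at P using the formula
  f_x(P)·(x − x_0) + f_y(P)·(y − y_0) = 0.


Tangent line at P: 8*x + 2*y + 18 = 0.

Step 1: f(-2, -1) = 0, so P lies on C.
Step 2: partial derivatives
  f_x(x, y) = -4*x - 2*y - 2, f_y(x, y) = -2*x + 4*y + 2.
  f_x(P) = 8, f_y(P) = 2 (gradient nonzero, so P is smooth).
Step 3: tangent line at P: 8·(x − -2) + 2·(y − -1) = 0.
Expanding: 8*x + 2*y + 18 = 0.


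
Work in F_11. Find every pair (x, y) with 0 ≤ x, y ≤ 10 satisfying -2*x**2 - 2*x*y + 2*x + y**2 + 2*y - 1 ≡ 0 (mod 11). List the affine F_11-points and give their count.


Affine F_11-points: {(1, 1), (1, 10), (4, 2), (4, 4), (6, 2), (6, 8), (7, 6), (9, 8), (10, 1), (10, 6)}; count = 10.

For each of the 121 pairs (x, y) ∈ F_11², evaluate f(x, y) mod 11. Record the zeros.
  x = 0: [0↦10, 1↦2, 2↦7, 3↦3, 4↦1, 5↦1, 6↦3, 7↦7, 8↦2, 9↦10, 10↦9]  zeros at y ∈ ∅
  x = 1: [0↦10, 1↦0, 2↦3, 3↦8, 4↦4, 5↦2, 6↦2, 7↦4, 8↦8, 9↦3, 10↦0]  zeros at y ∈ {1, 10}
  x = 2: [0↦6, 1↦5, 2↦6, 3↦9, 4↦3, 5↦10, 6↦8, 7↦8, 8↦10, 9↦3, 10↦9]  zeros at y ∈ ∅
  x = 3: [0↦9, 1↦6, 2↦5, 3↦6, 4↦9, 5↦3, 6↦10, 7↦8, 8↦8, 9↦10, 10↦3]  zeros at y ∈ ∅
  x = 4: [0↦8, 1↦3, 2↦0, 3↦10, 4↦0, 5↦3, 6↦8, 7↦4, 8↦2, 9↦2, 10↦4]  zeros at y ∈ {2, 4}
  x = 5: [0↦3, 1↦7, 2↦2, 3↦10, 4↦9, 5↦10, 6↦2, 7↦7, 8↦3, 9↦1, 10↦1]  zeros at y ∈ ∅
  x = 6: [0↦5, 1↦7, 2↦0, 3↦6, 4↦3, 5↦2, 6↦3, 7↦6, 8↦0, 9↦7, 10↦5]  zeros at y ∈ {2, 8}
  x = 7: [0↦3, 1↦3, 2↦5, 3↦9, 4↦4, 5↦1, 6↦0, 7↦1, 8↦4, 9↦9, 10↦5]  zeros at y ∈ {6}
  x = 8: [0↦8, 1↦6, 2↦6, 3↦8, 4↦1, 5↦7, 6↦4, 7↦3, 8↦4, 9↦7, 10↦1]  zeros at y ∈ ∅
  x = 9: [0↦9, 1↦5, 2↦3, 3↦3, 4↦5, 5↦9, 6↦4, 7↦1, 8↦0, 9↦1, 10↦4]  zeros at y ∈ {8}
  x = 10: [0↦6, 1↦0, 2↦7, 3↦5, 4↦5, 5↦7, 6↦0, 7↦6, 8↦3, 9↦2, 10↦3]  zeros at y ∈ {1, 6}
Collecting zeros: affine points = {(1, 1), (1, 10), (4, 2), (4, 4), (6, 2), (6, 8), (7, 6), (9, 8), (10, 1), (10, 6)}.
Total count |C(F_11)_aff| = 10.


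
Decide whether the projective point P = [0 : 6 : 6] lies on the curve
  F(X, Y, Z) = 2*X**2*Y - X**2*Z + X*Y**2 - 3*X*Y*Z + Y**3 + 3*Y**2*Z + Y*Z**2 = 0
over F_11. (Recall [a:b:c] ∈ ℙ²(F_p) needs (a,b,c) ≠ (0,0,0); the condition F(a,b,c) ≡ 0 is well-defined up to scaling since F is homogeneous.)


F(0,6,6) ≡ 2 (mod 11); P is NOT on the curve.

Evaluate F(0, 6, 6) term-by-term (mod 11).
  2*X**2*Y ↦ 2·0·6·1 = 0
  -X**2*Z ↦ -1·0·1·6 = 0
  X*Y**2 ↦ 1·0·36·1 = 0
  -3*X*Y*Z ↦ -3·0·6·6 = 0
  Y**3 ↦ 1·1·216·1 = 216
  3*Y**2*Z ↦ 3·1·36·6 = 648
  Y*Z**2 ↦ 1·1·6·36 = 216
Sum: F(0, 6, 6) = (0) + (0) + (0) + (0) + (216) + (648) + (216) = 1080.
Reducing mod 11: 1080 ≡ 2 (mod 11).
Since F(a, b, c) ≡ 2 ≠ 0 (mod 11), P does NOT lie on the curve.


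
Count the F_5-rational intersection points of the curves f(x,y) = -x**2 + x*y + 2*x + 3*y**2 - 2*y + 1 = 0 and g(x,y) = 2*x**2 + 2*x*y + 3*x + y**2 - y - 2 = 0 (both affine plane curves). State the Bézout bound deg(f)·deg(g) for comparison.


Common zeros: ∅; count = 0; Bézout bound = 4.

deg(f) = 2, deg(g) = 2, so Bézout bound = 4.
Scan x ∈ F_5. For each x, list the y ∈ F_5 with f(x, y) ≡ 0 and those with g(x, y) ≡ 0 (mod 5); the common zeros in that column are the intersection.
  x = 0: f ≡ 0 at y ∈ ∅; g ≡ 0 at y ∈ {2, 4}; common: ∅.
  x = 1: f ≡ 0 at y ∈ ∅; g ≡ 0 at y ∈ {1, 3}; common: ∅.
  x = 2: f ≡ 0 at y ∈ ∅; g ≡ 0 at y ∈ {3, 4}; common: ∅.
  x = 3: f ≡ 0 at y ∈ {4}; g ≡ 0 at y ∈ {0}; common: ∅.
  x = 4: f ≡ 0 at y ∈ ∅; g ≡ 0 at y ∈ {1, 2}; common: ∅.
Collecting: common zeros = ∅, so the count is 0.
Comparison with the Bézout bound: 0 ≤ 4 = deg(f)·deg(g), as expected for curves with no common component (the affine F_5-count falls short of the bound because intersections may lie at infinity, over extension fields, or carry multiplicity).


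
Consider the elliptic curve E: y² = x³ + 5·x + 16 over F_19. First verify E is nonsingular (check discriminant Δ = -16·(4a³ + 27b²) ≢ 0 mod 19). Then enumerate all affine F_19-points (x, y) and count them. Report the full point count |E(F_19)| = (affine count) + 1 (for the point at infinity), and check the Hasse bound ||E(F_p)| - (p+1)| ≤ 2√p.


Affine points = {(0, 4), (0, 15), (3, 1), (3, 18), (4, 9), (4, 10), (8, 6), (8, 13), (9, 7), (9, 12), (13, 6), (13, 13), (17, 6), (17, 13)}; affine count = 14; |E(F_19)| = 15.

Discriminant check: Δ ∝ 4a³ + 27b² = 4·5³ + 27·16² = 4·125 + 27·256 ≡ 2 (mod 19). Nonzero ⇒ E is nonsingular.
For each x ∈ F_19, compute rhs = x³ + 5·x + 16 mod 19, then count y ∈ F_19 with y² ≡ rhs.
  x = 0: rhs = 16, matching y values: 4, 15 (2 points).
  x = 1: rhs = 3, matching y values: none (0 points).
  x = 2: rhs = 15, matching y values: none (0 points).
  x = 3: rhs = 1, matching y values: 1, 18 (2 points).
  x = 4: rhs = 5, matching y values: 9, 10 (2 points).
  x = 5: rhs = 14, matching y values: none (0 points).
  x = 6: rhs = 15, matching y values: none (0 points).
  x = 7: rhs = 14, matching y values: none (0 points).
  x = 8: rhs = 17, matching y values: 6, 13 (2 points).
  x = 9: rhs = 11, matching y values: 7, 12 (2 points).
  x = 10: rhs = 2, matching y values: none (0 points).
  x = 11: rhs = 15, matching y values: none (0 points).
  x = 12: rhs = 18, matching y values: none (0 points).
  x = 13: rhs = 17, matching y values: 6, 13 (2 points).
  x = 14: rhs = 18, matching y values: none (0 points).
  x = 15: rhs = 8, matching y values: none (0 points).
  x = 16: rhs = 12, matching y values: none (0 points).
  x = 17: rhs = 17, matching y values: 6, 13 (2 points).
  x = 18: rhs = 10, matching y values: none (0 points).
Total affine count: 14.
Full point count |E(F_19)| = 14 + 1 = 15.
Hasse bound: |15 − (19+1)| = |-5| = 5 ≤ 2√19 ≈ 8.7178 ✓.


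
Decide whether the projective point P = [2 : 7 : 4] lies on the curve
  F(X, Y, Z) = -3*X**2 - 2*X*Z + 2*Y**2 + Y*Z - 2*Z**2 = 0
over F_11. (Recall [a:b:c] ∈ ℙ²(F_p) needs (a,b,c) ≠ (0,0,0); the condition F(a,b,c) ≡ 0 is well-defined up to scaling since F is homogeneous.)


F(2,7,4) ≡ 0 (mod 11); P is on the curve.

Evaluate F(2, 7, 4) term-by-term (mod 11).
  -3*X**2 ↦ -3·4·1·1 = -12
  -2*X*Z ↦ -2·2·1·4 = -16
  2*Y**2 ↦ 2·1·49·1 = 98
  Y*Z ↦ 1·1·7·4 = 28
  -2*Z**2 ↦ -2·1·1·16 = -32
Sum: F(2, 7, 4) = (-12) + (-16) + (98) + (28) + (-32) = 66.
Reducing mod 11: 66 ≡ 0 (mod 11).
Since F(a, b, c) ≡ 0 (mod 11), P lies on the curve.


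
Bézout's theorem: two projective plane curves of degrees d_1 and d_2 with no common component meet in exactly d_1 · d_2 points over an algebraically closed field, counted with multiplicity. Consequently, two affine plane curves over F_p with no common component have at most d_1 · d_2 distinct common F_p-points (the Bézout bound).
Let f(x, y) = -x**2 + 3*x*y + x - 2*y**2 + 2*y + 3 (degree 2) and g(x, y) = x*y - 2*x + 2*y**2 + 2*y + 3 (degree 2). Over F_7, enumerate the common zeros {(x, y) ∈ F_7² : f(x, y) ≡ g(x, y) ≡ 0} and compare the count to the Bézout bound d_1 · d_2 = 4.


Common zeros: {(1, 3)}; count = 1; Bézout bound = 4.

deg(f) = 2, deg(g) = 2, so Bézout bound = 4.
Scan x ∈ F_7. For each x, list the y ∈ F_7 with f(x, y) ≡ 0 and those with g(x, y) ≡ 0 (mod 7); the common zeros in that column are the intersection.
  x = 0: f ≡ 0 at y ∈ {4}; g ≡ 0 at y ∈ {1, 5}; common: ∅.
  x = 1: f ≡ 0 at y ∈ {3}; g ≡ 0 at y ∈ {3, 6}; common: {3}.
  x = 2: f ≡ 0 at y ∈ {1, 3}; g ≡ 0 at y ∈ ∅; common: ∅.
  x = 3: f ≡ 0 at y ∈ ∅; g ≡ 0 at y ∈ {4}; common: ∅.
  x = 4: f ≡ 0 at y ∈ ∅; g ≡ 0 at y ∈ ∅; common: ∅.
  x = 5: f ≡ 0 at y ∈ ∅; g ≡ 0 at y ∈ {0}; common: ∅.
  x = 6: f ≡ 0 at y ∈ {4, 6}; g ≡ 0 at y ∈ ∅; common: ∅.
Collecting: common zeros = {(1, 3)}, so the count is 1.
Comparison with the Bézout bound: 1 ≤ 4 = deg(f)·deg(g), as expected for curves with no common component (the affine F_7-count falls short of the bound because intersections may lie at infinity, over extension fields, or carry multiplicity).


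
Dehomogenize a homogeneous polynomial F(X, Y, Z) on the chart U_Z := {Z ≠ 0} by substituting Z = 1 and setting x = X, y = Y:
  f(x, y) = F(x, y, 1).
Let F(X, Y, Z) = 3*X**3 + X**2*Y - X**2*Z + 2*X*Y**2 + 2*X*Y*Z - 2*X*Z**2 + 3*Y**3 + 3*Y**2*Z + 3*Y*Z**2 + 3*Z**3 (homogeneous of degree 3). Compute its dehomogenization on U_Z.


f(x, y) = 3*x**3 + x**2*y - x**2 + 2*x*y**2 + 2*x*y - 2*x + 3*y**3 + 3*y**2 + 3*y + 3

On U_Z we set Z = 1. Each monomial c·X^i·Y^j·Z^k in F becomes c·x^i·y^j·1^k = c·x^i·y^j.
Substituting Z = 1: F(X, Y, 1) = 3*x**3 + x**2*y - x**2 + 2*x*y**2 + 2*x*y - 2*x + 3*y**3 + 3*y**2 + 3*y + 3.
Note: deg(f) ≤ deg(F) = 3; strict inequality happens when F is divisible by Z (lost terms).


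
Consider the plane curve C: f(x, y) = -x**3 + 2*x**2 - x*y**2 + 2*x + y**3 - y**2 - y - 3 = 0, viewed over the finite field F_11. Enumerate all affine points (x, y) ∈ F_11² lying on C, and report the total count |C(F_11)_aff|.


Affine F_11-points: {(1, 0), (3, 8), (6, 4), (7, 1), (7, 8), (7, 10), (9, 5), (10, 3)}; count = 8.

For each of the 121 pairs (x, y) ∈ F_11², evaluate f(x, y) mod 11. Record the zeros.
  x = 0: [0↦8, 1↦7, 2↦10, 3↦1, 4↦8, 5↦4, 6↦6, 7↦9, 8↦8, 9↦9, 10↦7]  zeros at y ∈ ∅
  x = 1: [0↦0, 1↦9, 2↦9, 3↦6, 4↦6, 5↦4, 6↦6, 7↦7, 8↦2, 9↦8, 10↦9]  zeros at y ∈ {0}
  x = 2: [0↦1, 1↦9, 2↦6, 3↦9, 4↦2, 5↦2, 6↦4, 7↦3, 8↦5, 9↦5, 10↦9]  zeros at y ∈ ∅
  x = 3: [0↦5, 1↦1, 2↦6, 3↦4, 4↦1, 5↦3, 6↦5, 7↦2, 8↦0, 9↦5, 10↦1]  zeros at y ∈ {8}
  x = 4: [0↦6, 1↦1, 2↦3, 3↦7, 4↦8, 5↦1, 6↦3, 7↦9, 8↦3, 9↦2, 10↦1]  zeros at y ∈ ∅
  x = 5: [0↦9, 1↦3, 2↦2, 3↦1, 4↦6, 5↦1, 6↦3, 7↦7, 8↦8, 9↦1, 10↦3]  zeros at y ∈ ∅
  x = 6: [0↦8, 1↦1, 2↦8, 3↦2, 4↦0, 5↦8, 6↦10, 7↦1, 8↦9, 9↦7, 10↦1]  zeros at y ∈ {4}
  x = 7: [0↦8, 1↦0, 2↦4, 3↦4, 4↦6, 5↦5, 6↦7, 7↦7, 8↦0, 9↦3, 10↦0]  zeros at y ∈ {1, 8, 10}
  x = 8: [0↦3, 1↦5, 2↦6, 3↦1, 4↦7, 5↦8, 6↦10, 7↦8, 8↦8, 9↦5, 10↦5]  zeros at y ∈ ∅
  x = 9: [0↦9, 1↦10, 2↦8, 3↦9, 4↦8, 5↦0, 6↦2, 7↦9, 8↦5, 9↦7, 10↦10]  zeros at y ∈ {5}
  x = 10: [0↦9, 1↦9, 2↦4, 3↦0, 4↦3, 5↦8, 6↦10, 7↦4, 8↦7, 9↦3, 10↦9]  zeros at y ∈ {3}
Collecting zeros: affine points = {(1, 0), (3, 8), (6, 4), (7, 1), (7, 8), (7, 10), (9, 5), (10, 3)}.
Total count |C(F_11)_aff| = 8.


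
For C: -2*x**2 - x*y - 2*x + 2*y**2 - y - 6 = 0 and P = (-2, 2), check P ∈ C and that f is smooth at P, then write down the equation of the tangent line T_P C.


Tangent line at P: 4*x + 9*y - 10 = 0.

Step 1: f(-2, 2) = 0, so P lies on C.
Step 2: partial derivatives
  f_x(x, y) = -4*x - y - 2, f_y(x, y) = -x + 4*y - 1.
  f_x(P) = 4, f_y(P) = 9 (gradient nonzero, so P is smooth).
Step 3: tangent line at P: 4·(x − -2) + 9·(y − 2) = 0.
Expanding: 4*x + 9*y - 10 = 0.


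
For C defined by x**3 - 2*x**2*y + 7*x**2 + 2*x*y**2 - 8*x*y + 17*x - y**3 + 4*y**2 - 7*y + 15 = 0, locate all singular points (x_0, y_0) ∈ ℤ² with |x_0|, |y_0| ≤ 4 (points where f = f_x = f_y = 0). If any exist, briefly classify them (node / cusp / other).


Singular points: {(-3, -1)}; classification: cusp.

Compute partial derivatives:
  f_x = 3*x**2 - 4*x*y + 14*x + 2*y**2 - 8*y + 17.
  f_y = -2*x**2 + 4*x*y - 8*x - 3*y**2 + 8*y - 7.
Scan x_0 ∈ {−4, ..., 4}. For each x_0, f_y(x_0, y) is a polynomial in y; find its integer roots y ∈ {−4, ..., 4}, then test f_x and f at those candidates.
  x = -4: f_y(-4, y) = -3*y**2 - 8*y - 7; no integer root y with |y| ≤ 4.
  x = -3: f_y(-3, y) = -3*y**2 - 4*y - 1; vanishes at y ∈ {-1}. (-3, -1): f_x = 0, f = 0 — SINGULAR.
  x = -2: f_y(-2, y) = 1 - 3*y**2; no integer root y with |y| ≤ 4.
  x = -1: f_y(-1, y) = -3*y**2 + 4*y - 1; vanishes at y ∈ {1}. (-1, 1): f_x = 4 ≠ 0.
  x = 0: f_y(0, y) = -3*y**2 + 8*y - 7; no integer root y with |y| ≤ 4.
  x = 1: f_y(1, y) = -3*y**2 + 12*y - 17; no integer root y with |y| ≤ 4.
  x = 2: f_y(2, y) = -3*y**2 + 16*y - 31; no integer root y with |y| ≤ 4.
  x = 3: f_y(3, y) = -3*y**2 + 20*y - 49; no integer root y with |y| ≤ 4.
  x = 4: f_y(4, y) = -3*y**2 + 24*y - 71; no integer root y with |y| ≤ 4.
Only singular point on the grid: (-3, -1).
Classify: substitute x = -3 + u, y = -1 + v and expand: f = u**3 - 2*u**2*v + 2*u*v**2 - v**3 + v**2.
No constant or linear terms (consistent with a singular point). Quadratic part: v**2. Cubic part: u**3 - 2*u**2*v + 2*u*v**2 - v**3.
The quadratic part v**2 is a perfect square, so there is a single (double) tangent line v = 0, i.e. y = -1. Restricting the cubic part to that line (v = 0) leaves u**3 ≠ 0, so f is not divisible by v and the branch is v² ≈ -u**3 to lowest order — this is a cusp.
Classification: cusp.


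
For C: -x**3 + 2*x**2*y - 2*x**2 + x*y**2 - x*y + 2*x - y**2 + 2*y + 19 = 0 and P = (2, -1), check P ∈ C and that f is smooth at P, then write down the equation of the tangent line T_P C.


Tangent line at P: -24*x + 6*y + 54 = 0.

Step 1: f(2, -1) = 0, so P lies on C.
Step 2: partial derivatives
  f_x(x, y) = -3*x**2 + 4*x*y - 4*x + y**2 - y + 2, f_y(x, y) = 2*x**2 + 2*x*y - x - 2*y + 2.
  f_x(P) = -24, f_y(P) = 6 (gradient nonzero, so P is smooth).
Step 3: tangent line at P: -24·(x − 2) + 6·(y − -1) = 0.
Expanding: -24*x + 6*y + 54 = 0.


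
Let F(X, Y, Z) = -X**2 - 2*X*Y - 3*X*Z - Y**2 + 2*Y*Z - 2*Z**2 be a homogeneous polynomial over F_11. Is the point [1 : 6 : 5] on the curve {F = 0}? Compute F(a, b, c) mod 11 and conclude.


F(1,6,5) ≡ 1 (mod 11); P is NOT on the curve.

Evaluate F(1, 6, 5) term-by-term (mod 11).
  -X**2 ↦ -1·1·1·1 = -1
  -2*X*Y ↦ -2·1·6·1 = -12
  -3*X*Z ↦ -3·1·1·5 = -15
  -Y**2 ↦ -1·1·36·1 = -36
  2*Y*Z ↦ 2·1·6·5 = 60
  -2*Z**2 ↦ -2·1·1·25 = -50
Sum: F(1, 6, 5) = (-1) + (-12) + (-15) + (-36) + (60) + (-50) = -54.
Reducing mod 11: -54 ≡ 1 (mod 11).
Since F(a, b, c) ≡ 1 ≠ 0 (mod 11), P does NOT lie on the curve.


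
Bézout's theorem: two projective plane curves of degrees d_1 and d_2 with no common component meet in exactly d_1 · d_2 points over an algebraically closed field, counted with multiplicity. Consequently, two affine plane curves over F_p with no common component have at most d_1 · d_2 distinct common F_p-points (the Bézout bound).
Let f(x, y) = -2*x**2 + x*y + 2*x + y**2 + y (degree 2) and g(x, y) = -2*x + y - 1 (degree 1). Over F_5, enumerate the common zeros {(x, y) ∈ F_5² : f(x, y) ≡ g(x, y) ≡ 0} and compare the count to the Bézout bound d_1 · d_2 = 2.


Common zeros: {(1, 3), (3, 2)}; count = 2; Bézout bound = 2.

deg(f) = 2, deg(g) = 1, so Bézout bound = 2.
Scan x ∈ F_5. For each x, list the y ∈ F_5 with f(x, y) ≡ 0 and those with g(x, y) ≡ 0 (mod 5); the common zeros in that column are the intersection.
  x = 0: f ≡ 0 at y ∈ {0, 4}; g ≡ 0 at y ∈ {1}; common: ∅.
  x = 1: f ≡ 0 at y ∈ {0, 3}; g ≡ 0 at y ∈ {3}; common: {3}.
  x = 2: f ≡ 0 at y ∈ {1}; g ≡ 0 at y ∈ {0}; common: ∅.
  x = 3: f ≡ 0 at y ∈ {2, 4}; g ≡ 0 at y ∈ {2}; common: {2}.
  x = 4: f ≡ 0 at y ∈ {2, 3}; g ≡ 0 at y ∈ {4}; common: ∅.
Collecting: common zeros = {(1, 3), (3, 2)}, so the count is 2.
Comparison with the Bézout bound: 2 ≤ 2 = deg(f)·deg(g), as expected for curves with no common component (the bound is attained).


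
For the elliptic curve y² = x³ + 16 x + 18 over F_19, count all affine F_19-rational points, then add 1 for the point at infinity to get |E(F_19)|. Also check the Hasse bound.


Affine points = {(1, 4), (1, 15), (2, 1), (2, 18), (3, 6), (3, 13), (6, 8), (6, 11), (7, 6), (7, 13), (9, 6), (9, 13), (10, 0), (11, 9), (11, 10), (12, 0), (15, 2), (15, 17), (16, 0), (17, 4), (17, 15), (18, 1), (18, 18)}; affine count = 23; |E(F_19)| = 24.

Discriminant check: Δ ∝ 4a³ + 27b² = 4·16³ + 27·18² = 4·4096 + 27·324 ≡ 14 (mod 19). Nonzero ⇒ E is nonsingular.
For each x ∈ F_19, compute rhs = x³ + 16·x + 18 mod 19, then count y ∈ F_19 with y² ≡ rhs.
  x = 0: rhs = 18, matching y values: none (0 points).
  x = 1: rhs = 16, matching y values: 4, 15 (2 points).
  x = 2: rhs = 1, matching y values: 1, 18 (2 points).
  x = 3: rhs = 17, matching y values: 6, 13 (2 points).
  x = 4: rhs = 13, matching y values: none (0 points).
  x = 5: rhs = 14, matching y values: none (0 points).
  x = 6: rhs = 7, matching y values: 8, 11 (2 points).
  x = 7: rhs = 17, matching y values: 6, 13 (2 points).
  x = 8: rhs = 12, matching y values: none (0 points).
  x = 9: rhs = 17, matching y values: 6, 13 (2 points).
  x = 10: rhs = 0, matching y values: 0 (1 points).
  x = 11: rhs = 5, matching y values: 9, 10 (2 points).
  x = 12: rhs = 0, matching y values: 0 (1 points).
  x = 13: rhs = 10, matching y values: none (0 points).
  x = 14: rhs = 3, matching y values: none (0 points).
  x = 15: rhs = 4, matching y values: 2, 17 (2 points).
  x = 16: rhs = 0, matching y values: 0 (1 points).
  x = 17: rhs = 16, matching y values: 4, 15 (2 points).
  x = 18: rhs = 1, matching y values: 1, 18 (2 points).
Total affine count: 23.
Full point count |E(F_19)| = 23 + 1 = 24.
Hasse bound: |24 − (19+1)| = |4| = 4 ≤ 2√19 ≈ 8.7178 ✓.


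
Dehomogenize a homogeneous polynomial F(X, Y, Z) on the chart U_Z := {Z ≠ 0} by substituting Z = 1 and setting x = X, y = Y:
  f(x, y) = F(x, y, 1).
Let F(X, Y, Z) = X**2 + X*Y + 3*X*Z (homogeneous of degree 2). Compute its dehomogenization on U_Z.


f(x, y) = x**2 + x*y + 3*x

On U_Z we set Z = 1. Each monomial c·X^i·Y^j·Z^k in F becomes c·x^i·y^j·1^k = c·x^i·y^j.
Substituting Z = 1: F(X, Y, 1) = x**2 + x*y + 3*x.
Note: deg(f) ≤ deg(F) = 2; strict inequality happens when F is divisible by Z (lost terms).


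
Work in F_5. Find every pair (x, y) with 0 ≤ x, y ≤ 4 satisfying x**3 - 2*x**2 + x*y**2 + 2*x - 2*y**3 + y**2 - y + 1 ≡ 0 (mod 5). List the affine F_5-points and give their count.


Affine F_5-points: {(0, 4), (2, 0), (2, 1), (2, 3), (3, 3)}; count = 5.

For each of the 25 pairs (x, y) ∈ F_5², evaluate f(x, y) mod 5. Record the zeros.
  x = 0: [0↦1, 1↦4, 2↦2, 3↦3, 4↦0]  zeros at y ∈ {4}
  x = 1: [0↦2, 1↦1, 2↦2, 3↦3, 4↦2]  zeros at y ∈ ∅
  x = 2: [0↦0, 1↦0, 2↦4, 3↦0, 4↦1]  zeros at y ∈ {0, 1, 3}
  x = 3: [0↦1, 1↦2, 2↦4, 3↦0, 4↦3]  zeros at y ∈ {3}
  x = 4: [0↦1, 1↦3, 2↦3, 3↦4, 4↦4]  zeros at y ∈ ∅
Collecting zeros: affine points = {(0, 4), (2, 0), (2, 1), (2, 3), (3, 3)}.
Total count |C(F_5)_aff| = 5.


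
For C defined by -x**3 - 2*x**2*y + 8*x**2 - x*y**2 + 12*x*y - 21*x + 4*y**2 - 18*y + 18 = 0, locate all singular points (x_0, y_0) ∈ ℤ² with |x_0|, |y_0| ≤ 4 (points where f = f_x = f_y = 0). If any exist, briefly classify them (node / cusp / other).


Singular points: {(3, 0)}; classification: node.

Compute partial derivatives:
  f_x = -3*x**2 - 4*x*y + 16*x - y**2 + 12*y - 21.
  f_y = -2*x**2 - 2*x*y + 12*x + 8*y - 18.
Scan x_0 ∈ {−4, ..., 4}. For each x_0, f_y(x_0, y) is a polynomial in y; find its integer roots y ∈ {−4, ..., 4}, then test f_x and f at those candidates.
  x = -4: f_y(-4, y) = 16*y - 98; no integer root y with |y| ≤ 4.
  x = -3: f_y(-3, y) = 14*y - 72; no integer root y with |y| ≤ 4.
  x = -2: f_y(-2, y) = 12*y - 50; no integer root y with |y| ≤ 4.
  x = -1: f_y(-1, y) = 10*y - 32; no integer root y with |y| ≤ 4.
  x = 0: f_y(0, y) = 8*y - 18; no integer root y with |y| ≤ 4.
  x = 1: f_y(1, y) = 6*y - 8; no integer root y with |y| ≤ 4.
  x = 2: f_y(2, y) = 4*y - 2; no integer root y with |y| ≤ 4.
  x = 3: f_y(3, y) = 2*y; vanishes at y ∈ {0}. (3, 0): f_x = 0, f = 0 — SINGULAR.
  x = 4: f_y(4, y) = -2; no integer root y with |y| ≤ 4.
Only singular point on the grid: (3, 0).
Classify: substitute x = 3 + u, y = 0 + v and expand: f = -u**3 - 2*u**2*v - u**2 - u*v**2 + v**2.
No constant or linear terms (consistent with a singular point). Quadratic part: -u**2 + v**2. Cubic part: -u**3 - 2*u**2*v - u*v**2.
The quadratic part v**2 - u**2 = (v − u)(v + u) splits into two distinct linear factors, so there are two distinct tangent lines y − 0 = ±(x − 3) — this is a node (ordinary double point).
Classification: node.


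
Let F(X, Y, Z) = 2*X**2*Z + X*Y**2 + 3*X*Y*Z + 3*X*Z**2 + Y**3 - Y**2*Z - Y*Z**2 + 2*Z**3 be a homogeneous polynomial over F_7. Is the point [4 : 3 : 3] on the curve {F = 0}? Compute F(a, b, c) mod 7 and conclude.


F(4,3,3) ≡ 4 (mod 7); P is NOT on the curve.

Evaluate F(4, 3, 3) term-by-term (mod 7).
  2*X**2*Z ↦ 2·16·1·3 = 96
  X*Y**2 ↦ 1·4·9·1 = 36
  3*X*Y*Z ↦ 3·4·3·3 = 108
  3*X*Z**2 ↦ 3·4·1·9 = 108
  Y**3 ↦ 1·1·27·1 = 27
  -Y**2*Z ↦ -1·1·9·3 = -27
  -Y*Z**2 ↦ -1·1·3·9 = -27
  2*Z**3 ↦ 2·1·1·27 = 54
Sum: F(4, 3, 3) = (96) + (36) + (108) + (108) + (27) + (-27) + (-27) + (54) = 375.
Reducing mod 7: 375 ≡ 4 (mod 7).
Since F(a, b, c) ≡ 4 ≠ 0 (mod 7), P does NOT lie on the curve.


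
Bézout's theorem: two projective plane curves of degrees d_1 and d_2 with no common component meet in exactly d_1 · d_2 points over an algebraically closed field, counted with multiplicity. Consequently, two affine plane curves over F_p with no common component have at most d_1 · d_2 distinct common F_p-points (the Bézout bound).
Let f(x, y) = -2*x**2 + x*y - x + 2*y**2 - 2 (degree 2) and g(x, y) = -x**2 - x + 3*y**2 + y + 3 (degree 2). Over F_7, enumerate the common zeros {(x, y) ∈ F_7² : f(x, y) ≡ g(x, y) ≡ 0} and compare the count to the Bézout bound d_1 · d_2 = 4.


Common zeros: {(0, 1), (2, 4)}; count = 2; Bézout bound = 4.

deg(f) = 2, deg(g) = 2, so Bézout bound = 4.
Scan x ∈ F_7. For each x, list the y ∈ F_7 with f(x, y) ≡ 0 and those with g(x, y) ≡ 0 (mod 7); the common zeros in that column are the intersection.
  x = 0: f ≡ 0 at y ∈ {1, 6}; g ≡ 0 at y ∈ {1}; common: {1}.
  x = 1: f ≡ 0 at y ∈ ∅; g ≡ 0 at y ∈ ∅; common: ∅.
  x = 2: f ≡ 0 at y ∈ {2, 4}; g ≡ 0 at y ∈ {4, 5}; common: {4}.
  x = 3: f ≡ 0 at y ∈ {4, 5}; g ≡ 0 at y ∈ {3, 6}; common: ∅.
  x = 4: f ≡ 0 at y ∈ ∅; g ≡ 0 at y ∈ {4, 5}; common: ∅.
  x = 5: f ≡ 0 at y ∈ ∅; g ≡ 0 at y ∈ ∅; common: ∅.
  x = 6: f ≡ 0 at y ∈ {5, 6}; g ≡ 0 at y ∈ {1}; common: ∅.
Collecting: common zeros = {(0, 1), (2, 4)}, so the count is 2.
Comparison with the Bézout bound: 2 ≤ 4 = deg(f)·deg(g), as expected for curves with no common component (the affine F_7-count falls short of the bound because intersections may lie at infinity, over extension fields, or carry multiplicity).


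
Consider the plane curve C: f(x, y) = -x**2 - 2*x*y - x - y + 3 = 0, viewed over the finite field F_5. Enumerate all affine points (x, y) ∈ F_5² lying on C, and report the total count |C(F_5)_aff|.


Affine F_5-points: {(0, 3), (1, 2), (3, 3), (4, 2)}; count = 4.

For each of the 25 pairs (x, y) ∈ F_5², evaluate f(x, y) mod 5. Record the zeros.
  x = 0: [0↦3, 1↦2, 2↦1, 3↦0, 4↦4]  zeros at y ∈ {3}
  x = 1: [0↦1, 1↦3, 2↦0, 3↦2, 4↦4]  zeros at y ∈ {2}
  x = 2: [0↦2, 1↦2, 2↦2, 3↦2, 4↦2]  zeros at y ∈ ∅
  x = 3: [0↦1, 1↦4, 2↦2, 3↦0, 4↦3]  zeros at y ∈ {3}
  x = 4: [0↦3, 1↦4, 2↦0, 3↦1, 4↦2]  zeros at y ∈ {2}
Collecting zeros: affine points = {(0, 3), (1, 2), (3, 3), (4, 2)}.
Total count |C(F_5)_aff| = 4.


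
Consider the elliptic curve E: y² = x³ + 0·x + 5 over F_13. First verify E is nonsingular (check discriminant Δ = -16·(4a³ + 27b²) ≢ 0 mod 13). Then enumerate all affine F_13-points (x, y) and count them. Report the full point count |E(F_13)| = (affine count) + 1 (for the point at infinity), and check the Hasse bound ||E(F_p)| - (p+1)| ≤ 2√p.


Affine points = {(2, 0), (4, 2), (4, 11), (5, 0), (6, 0), (7, 6), (7, 7), (8, 6), (8, 7), (10, 2), (10, 11), (11, 6), (11, 7), (12, 2), (12, 11)}; affine count = 15; |E(F_13)| = 16.

Discriminant check: Δ ∝ 4a³ + 27b² = 4·0³ + 27·5² = 4·0 + 27·25 ≡ 12 (mod 13). Nonzero ⇒ E is nonsingular.
For each x ∈ F_13, compute rhs = x³ + 0·x + 5 mod 13, then count y ∈ F_13 with y² ≡ rhs.
  x = 0: rhs = 5, matching y values: none (0 points).
  x = 1: rhs = 6, matching y values: none (0 points).
  x = 2: rhs = 0, matching y values: 0 (1 points).
  x = 3: rhs = 6, matching y values: none (0 points).
  x = 4: rhs = 4, matching y values: 2, 11 (2 points).
  x = 5: rhs = 0, matching y values: 0 (1 points).
  x = 6: rhs = 0, matching y values: 0 (1 points).
  x = 7: rhs = 10, matching y values: 6, 7 (2 points).
  x = 8: rhs = 10, matching y values: 6, 7 (2 points).
  x = 9: rhs = 6, matching y values: none (0 points).
  x = 10: rhs = 4, matching y values: 2, 11 (2 points).
  x = 11: rhs = 10, matching y values: 6, 7 (2 points).
  x = 12: rhs = 4, matching y values: 2, 11 (2 points).
Total affine count: 15.
Full point count |E(F_13)| = 15 + 1 = 16.
Hasse bound: |16 − (13+1)| = |2| = 2 ≤ 2√13 ≈ 7.2111 ✓.


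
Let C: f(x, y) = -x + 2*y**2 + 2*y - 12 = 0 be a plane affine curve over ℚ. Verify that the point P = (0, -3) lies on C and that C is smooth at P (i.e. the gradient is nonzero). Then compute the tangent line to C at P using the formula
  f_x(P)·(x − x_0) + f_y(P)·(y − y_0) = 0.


Tangent line at P: -x - 10*y - 30 = 0.

Step 1: f(0, -3) = 0, so P lies on C.
Step 2: partial derivatives
  f_x(x, y) = -1, f_y(x, y) = 4*y + 2.
  f_x(P) = -1, f_y(P) = -10 (gradient nonzero, so P is smooth).
Step 3: tangent line at P: -1·(x − 0) + -10·(y − -3) = 0.
Expanding: -x - 10*y - 30 = 0.


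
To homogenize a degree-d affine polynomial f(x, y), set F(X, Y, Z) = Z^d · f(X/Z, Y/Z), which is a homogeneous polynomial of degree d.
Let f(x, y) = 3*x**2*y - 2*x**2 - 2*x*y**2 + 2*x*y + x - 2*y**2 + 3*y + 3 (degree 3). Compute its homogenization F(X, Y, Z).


F(X, Y, Z) = 3*X**2*Y - 2*X**2*Z - 2*X*Y**2 + 2*X*Y*Z + X*Z**2 - 2*Y**2*Z + 3*Y*Z**2 + 3*Z**3

deg(f) = 3.
Substitute x = X/Z, y = Y/Z into f, then multiply by Z^3.
  monomial 3·x^2·y^1 ↦ 3·X^2·Y^1·Z^0.
  monomial -2·x^2·y^0 ↦ -2·X^2·Y^0·Z^1.
  monomial -2·x^1·y^2 ↦ -2·X^1·Y^2·Z^0.
  monomial 2·x^1·y^1 ↦ 2·X^1·Y^1·Z^1.
  monomial 1·x^1·y^0 ↦ 1·X^1·Y^0·Z^2.
  monomial -2·x^0·y^2 ↦ -2·X^0·Y^2·Z^1.
  monomial 3·x^0·y^1 ↦ 3·X^0·Y^1·Z^2.
  monomial 3·x^0·y^0 ↦ 3·X^0·Y^0·Z^3.
Collecting: F(X, Y, Z) = 3*X**2*Y - 2*X**2*Z - 2*X*Y**2 + 2*X*Y*Z + X*Z**2 - 2*Y**2*Z + 3*Y*Z**2 + 3*Z**3.


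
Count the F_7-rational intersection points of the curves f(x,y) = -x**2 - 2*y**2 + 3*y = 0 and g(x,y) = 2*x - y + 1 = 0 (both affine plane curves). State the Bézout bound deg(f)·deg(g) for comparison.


Common zeros: ∅; count = 0; Bézout bound = 2.

deg(f) = 2, deg(g) = 1, so Bézout bound = 2.
Scan x ∈ F_7. For each x, list the y ∈ F_7 with f(x, y) ≡ 0 and those with g(x, y) ≡ 0 (mod 7); the common zeros in that column are the intersection.
  x = 0: f ≡ 0 at y ∈ {0, 5}; g ≡ 0 at y ∈ {1}; common: ∅.
  x = 1: f ≡ 0 at y ∈ {1, 4}; g ≡ 0 at y ∈ {3}; common: ∅.
  x = 2: f ≡ 0 at y ∈ ∅; g ≡ 0 at y ∈ {5}; common: ∅.
  x = 3: f ≡ 0 at y ∈ {6}; g ≡ 0 at y ∈ {0}; common: ∅.
  x = 4: f ≡ 0 at y ∈ {6}; g ≡ 0 at y ∈ {2}; common: ∅.
  x = 5: f ≡ 0 at y ∈ ∅; g ≡ 0 at y ∈ {4}; common: ∅.
  x = 6: f ≡ 0 at y ∈ {1, 4}; g ≡ 0 at y ∈ {6}; common: ∅.
Collecting: common zeros = ∅, so the count is 0.
Comparison with the Bézout bound: 0 ≤ 2 = deg(f)·deg(g), as expected for curves with no common component (the affine F_7-count falls short of the bound because intersections may lie at infinity, over extension fields, or carry multiplicity).


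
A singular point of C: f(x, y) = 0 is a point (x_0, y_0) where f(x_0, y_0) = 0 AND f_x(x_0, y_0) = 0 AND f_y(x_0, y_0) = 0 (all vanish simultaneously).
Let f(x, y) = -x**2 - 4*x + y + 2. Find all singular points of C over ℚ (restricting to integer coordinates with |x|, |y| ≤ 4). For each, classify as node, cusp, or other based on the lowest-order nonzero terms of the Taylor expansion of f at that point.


No singular points in the scanned grid; C is smooth there.

Compute partial derivatives:
  f_x = -2*x - 4.
  f_y = 1.
f_y = 1 is a nonzero constant, so f_y never vanishes: no point (x, y) can satisfy f = f_x = f_y = 0. In particular no (x, y) ∈ {−4, ..., 4}² is singular; the curve is smooth.


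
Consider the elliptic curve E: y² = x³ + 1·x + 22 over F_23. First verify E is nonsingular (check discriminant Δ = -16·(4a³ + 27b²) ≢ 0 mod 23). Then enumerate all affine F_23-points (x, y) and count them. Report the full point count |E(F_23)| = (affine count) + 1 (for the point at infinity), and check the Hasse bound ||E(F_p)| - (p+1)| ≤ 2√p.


Affine points = {(1, 1), (1, 22), (2, 3), (2, 20), (3, 11), (3, 12), (7, 2), (7, 21), (8, 6), (8, 17), (9, 1), (9, 22), (13, 1), (13, 22), (15, 10), (15, 13), (19, 0), (21, 9), (21, 14)}; affine count = 19; |E(F_23)| = 20.

Discriminant check: Δ ∝ 4a³ + 27b² = 4·1³ + 27·22² = 4·1 + 27·484 ≡ 8 (mod 23). Nonzero ⇒ E is nonsingular.
For each x ∈ F_23, compute rhs = x³ + 1·x + 22 mod 23, then count y ∈ F_23 with y² ≡ rhs.
  x = 0: rhs = 22, matching y values: none (0 points).
  x = 1: rhs = 1, matching y values: 1, 22 (2 points).
  x = 2: rhs = 9, matching y values: 3, 20 (2 points).
  x = 3: rhs = 6, matching y values: 11, 12 (2 points).
  x = 4: rhs = 21, matching y values: none (0 points).
  x = 5: rhs = 14, matching y values: none (0 points).
  x = 6: rhs = 14, matching y values: none (0 points).
  x = 7: rhs = 4, matching y values: 2, 21 (2 points).
  x = 8: rhs = 13, matching y values: 6, 17 (2 points).
  x = 9: rhs = 1, matching y values: 1, 22 (2 points).
  x = 10: rhs = 20, matching y values: none (0 points).
  x = 11: rhs = 7, matching y values: none (0 points).
  x = 12: rhs = 14, matching y values: none (0 points).
  x = 13: rhs = 1, matching y values: 1, 22 (2 points).
  x = 14: rhs = 20, matching y values: none (0 points).
  x = 15: rhs = 8, matching y values: 10, 13 (2 points).
  x = 16: rhs = 17, matching y values: none (0 points).
  x = 17: rhs = 7, matching y values: none (0 points).
  x = 18: rhs = 7, matching y values: none (0 points).
  x = 19: rhs = 0, matching y values: 0 (1 points).
  x = 20: rhs = 15, matching y values: none (0 points).
  x = 21: rhs = 12, matching y values: 9, 14 (2 points).
  x = 22: rhs = 20, matching y values: none (0 points).
Total affine count: 19.
Full point count |E(F_23)| = 19 + 1 = 20.
Hasse bound: |20 − (23+1)| = |-4| = 4 ≤ 2√23 ≈ 9.5917 ✓.


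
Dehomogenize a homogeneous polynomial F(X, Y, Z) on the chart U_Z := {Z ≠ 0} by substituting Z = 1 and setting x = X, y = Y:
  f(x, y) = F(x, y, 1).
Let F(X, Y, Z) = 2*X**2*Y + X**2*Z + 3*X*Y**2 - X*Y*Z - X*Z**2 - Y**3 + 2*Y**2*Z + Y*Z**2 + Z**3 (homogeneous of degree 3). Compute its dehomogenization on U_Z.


f(x, y) = 2*x**2*y + x**2 + 3*x*y**2 - x*y - x - y**3 + 2*y**2 + y + 1

On U_Z we set Z = 1. Each monomial c·X^i·Y^j·Z^k in F becomes c·x^i·y^j·1^k = c·x^i·y^j.
Substituting Z = 1: F(X, Y, 1) = 2*x**2*y + x**2 + 3*x*y**2 - x*y - x - y**3 + 2*y**2 + y + 1.
Note: deg(f) ≤ deg(F) = 3; strict inequality happens when F is divisible by Z (lost terms).


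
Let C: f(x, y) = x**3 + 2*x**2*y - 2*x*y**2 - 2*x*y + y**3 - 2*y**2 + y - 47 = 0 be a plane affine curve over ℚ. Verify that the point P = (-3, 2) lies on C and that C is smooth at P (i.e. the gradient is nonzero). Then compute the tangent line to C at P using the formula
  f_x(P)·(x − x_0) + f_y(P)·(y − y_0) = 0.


Tangent line at P: -9*x + 53*y - 133 = 0.

Step 1: f(-3, 2) = 0, so P lies on C.
Step 2: partial derivatives
  f_x(x, y) = 3*x**2 + 4*x*y - 2*y**2 - 2*y, f_y(x, y) = 2*x**2 - 4*x*y - 2*x + 3*y**2 - 4*y + 1.
  f_x(P) = -9, f_y(P) = 53 (gradient nonzero, so P is smooth).
Step 3: tangent line at P: -9·(x − -3) + 53·(y − 2) = 0.
Expanding: -9*x + 53*y - 133 = 0.
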